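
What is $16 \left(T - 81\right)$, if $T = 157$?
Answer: $1216$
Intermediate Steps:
$16 \left(T - 81\right) = 16 \left(157 - 81\right) = 16 \cdot 76 = 1216$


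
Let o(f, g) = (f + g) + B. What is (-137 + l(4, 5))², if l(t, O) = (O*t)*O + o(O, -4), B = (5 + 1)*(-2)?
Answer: 2304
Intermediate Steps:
B = -12 (B = 6*(-2) = -12)
o(f, g) = -12 + f + g (o(f, g) = (f + g) - 12 = -12 + f + g)
l(t, O) = -16 + O + t*O² (l(t, O) = (O*t)*O + (-12 + O - 4) = t*O² + (-16 + O) = -16 + O + t*O²)
(-137 + l(4, 5))² = (-137 + (-16 + 5 + 4*5²))² = (-137 + (-16 + 5 + 4*25))² = (-137 + (-16 + 5 + 100))² = (-137 + 89)² = (-48)² = 2304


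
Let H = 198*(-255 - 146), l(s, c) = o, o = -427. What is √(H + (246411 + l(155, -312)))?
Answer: √166586 ≈ 408.15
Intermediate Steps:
l(s, c) = -427
H = -79398 (H = 198*(-401) = -79398)
√(H + (246411 + l(155, -312))) = √(-79398 + (246411 - 427)) = √(-79398 + 245984) = √166586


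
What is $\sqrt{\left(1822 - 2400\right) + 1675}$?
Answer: $\sqrt{1097} \approx 33.121$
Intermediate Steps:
$\sqrt{\left(1822 - 2400\right) + 1675} = \sqrt{-578 + 1675} = \sqrt{1097}$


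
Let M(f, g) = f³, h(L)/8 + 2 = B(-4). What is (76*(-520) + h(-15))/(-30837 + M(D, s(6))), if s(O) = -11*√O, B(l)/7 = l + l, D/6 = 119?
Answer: -13328/121321169 ≈ -0.00010986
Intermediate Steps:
D = 714 (D = 6*119 = 714)
B(l) = 14*l (B(l) = 7*(l + l) = 7*(2*l) = 14*l)
h(L) = -464 (h(L) = -16 + 8*(14*(-4)) = -16 + 8*(-56) = -16 - 448 = -464)
(76*(-520) + h(-15))/(-30837 + M(D, s(6))) = (76*(-520) - 464)/(-30837 + 714³) = (-39520 - 464)/(-30837 + 363994344) = -39984/363963507 = -39984*1/363963507 = -13328/121321169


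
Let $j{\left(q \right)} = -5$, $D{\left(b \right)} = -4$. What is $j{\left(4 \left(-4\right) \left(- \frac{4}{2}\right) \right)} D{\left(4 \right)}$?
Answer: $20$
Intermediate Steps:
$j{\left(4 \left(-4\right) \left(- \frac{4}{2}\right) \right)} D{\left(4 \right)} = \left(-5\right) \left(-4\right) = 20$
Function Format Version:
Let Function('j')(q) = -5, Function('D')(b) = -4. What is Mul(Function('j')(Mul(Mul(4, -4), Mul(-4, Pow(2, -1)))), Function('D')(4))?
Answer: 20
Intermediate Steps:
Mul(Function('j')(Mul(Mul(4, -4), Mul(-4, Pow(2, -1)))), Function('D')(4)) = Mul(-5, -4) = 20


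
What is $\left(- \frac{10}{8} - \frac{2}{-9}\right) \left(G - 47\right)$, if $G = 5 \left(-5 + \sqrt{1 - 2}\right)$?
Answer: $74 - \frac{185 i}{36} \approx 74.0 - 5.1389 i$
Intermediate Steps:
$G = -25 + 5 i$ ($G = 5 \left(-5 + \sqrt{-1}\right) = 5 \left(-5 + i\right) = -25 + 5 i \approx -25.0 + 5.0 i$)
$\left(- \frac{10}{8} - \frac{2}{-9}\right) \left(G - 47\right) = \left(- \frac{10}{8} - \frac{2}{-9}\right) \left(\left(-25 + 5 i\right) - 47\right) = \left(\left(-10\right) \frac{1}{8} - - \frac{2}{9}\right) \left(-72 + 5 i\right) = \left(- \frac{5}{4} + \frac{2}{9}\right) \left(-72 + 5 i\right) = - \frac{37 \left(-72 + 5 i\right)}{36} = 74 - \frac{185 i}{36}$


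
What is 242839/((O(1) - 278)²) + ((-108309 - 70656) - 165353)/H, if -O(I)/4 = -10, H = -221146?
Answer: 36603211143/6263297012 ≈ 5.8441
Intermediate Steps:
O(I) = 40 (O(I) = -4*(-10) = 40)
242839/((O(1) - 278)²) + ((-108309 - 70656) - 165353)/H = 242839/((40 - 278)²) + ((-108309 - 70656) - 165353)/(-221146) = 242839/((-238)²) + (-178965 - 165353)*(-1/221146) = 242839/56644 - 344318*(-1/221146) = 242839*(1/56644) + 172159/110573 = 242839/56644 + 172159/110573 = 36603211143/6263297012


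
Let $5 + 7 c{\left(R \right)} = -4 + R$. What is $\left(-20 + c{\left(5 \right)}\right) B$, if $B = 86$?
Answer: $- \frac{12384}{7} \approx -1769.1$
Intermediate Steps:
$c{\left(R \right)} = - \frac{9}{7} + \frac{R}{7}$ ($c{\left(R \right)} = - \frac{5}{7} + \frac{-4 + R}{7} = - \frac{5}{7} + \left(- \frac{4}{7} + \frac{R}{7}\right) = - \frac{9}{7} + \frac{R}{7}$)
$\left(-20 + c{\left(5 \right)}\right) B = \left(-20 + \left(- \frac{9}{7} + \frac{1}{7} \cdot 5\right)\right) 86 = \left(-20 + \left(- \frac{9}{7} + \frac{5}{7}\right)\right) 86 = \left(-20 - \frac{4}{7}\right) 86 = \left(- \frac{144}{7}\right) 86 = - \frac{12384}{7}$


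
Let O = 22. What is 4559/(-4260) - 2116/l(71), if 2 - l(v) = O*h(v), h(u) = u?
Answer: 15851/55380 ≈ 0.28622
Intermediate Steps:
l(v) = 2 - 22*v
4559/(-4260) - 2116/l(71) = 4559/(-4260) - 2116/(2 - 22*71) = 4559*(-1/4260) - 2116/(2 - 1562) = -4559/4260 - 2116/(-1560) = -4559/4260 - 2116*(-1/1560) = -4559/4260 + 529/390 = 15851/55380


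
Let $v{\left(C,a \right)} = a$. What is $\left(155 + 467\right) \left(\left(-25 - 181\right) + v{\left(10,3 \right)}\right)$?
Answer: $-126266$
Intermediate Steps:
$\left(155 + 467\right) \left(\left(-25 - 181\right) + v{\left(10,3 \right)}\right) = \left(155 + 467\right) \left(\left(-25 - 181\right) + 3\right) = 622 \left(-206 + 3\right) = 622 \left(-203\right) = -126266$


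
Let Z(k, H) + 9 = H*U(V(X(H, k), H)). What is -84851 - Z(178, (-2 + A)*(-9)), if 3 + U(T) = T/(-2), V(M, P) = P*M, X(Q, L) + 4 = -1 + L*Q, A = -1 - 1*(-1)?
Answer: 433450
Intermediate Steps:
A = 0 (A = -1 + 1 = 0)
X(Q, L) = -5 + L*Q (X(Q, L) = -4 + (-1 + L*Q) = -5 + L*Q)
V(M, P) = M*P
U(T) = -3 - T/2 (U(T) = -3 + T/(-2) = -3 + T*(-½) = -3 - T/2)
Z(k, H) = -9 + H*(-3 - H*(-5 + H*k)/2) (Z(k, H) = -9 + H*(-3 - (-5 + k*H)*H/2) = -9 + H*(-3 - (-5 + H*k)*H/2) = -9 + H*(-3 - H*(-5 + H*k)/2))
-84851 - Z(178, (-2 + A)*(-9)) = -84851 - (-9 - (-2 + 0)*(-9)*(6 + ((-2 + 0)*(-9))*(-5 + ((-2 + 0)*(-9))*178))/2) = -84851 - (-9 - (-2*(-9))*(6 + (-2*(-9))*(-5 - 2*(-9)*178))/2) = -84851 - (-9 - ½*18*(6 + 18*(-5 + 18*178))) = -84851 - (-9 - ½*18*(6 + 18*(-5 + 3204))) = -84851 - (-9 - ½*18*(6 + 18*3199)) = -84851 - (-9 - ½*18*(6 + 57582)) = -84851 - (-9 - ½*18*57588) = -84851 - (-9 - 518292) = -84851 - 1*(-518301) = -84851 + 518301 = 433450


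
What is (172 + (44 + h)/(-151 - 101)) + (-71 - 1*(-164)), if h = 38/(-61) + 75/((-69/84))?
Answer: 2232371/8418 ≈ 265.19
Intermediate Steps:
h = -128974/1403 (h = 38*(-1/61) + 75/((-69*1/84)) = -38/61 + 75/(-23/28) = -38/61 + 75*(-28/23) = -38/61 - 2100/23 = -128974/1403 ≈ -91.927)
(172 + (44 + h)/(-151 - 101)) + (-71 - 1*(-164)) = (172 + (44 - 128974/1403)/(-151 - 101)) + (-71 - 1*(-164)) = (172 - 67242/1403/(-252)) + (-71 + 164) = (172 - 67242/1403*(-1/252)) + 93 = (172 + 1601/8418) + 93 = 1449497/8418 + 93 = 2232371/8418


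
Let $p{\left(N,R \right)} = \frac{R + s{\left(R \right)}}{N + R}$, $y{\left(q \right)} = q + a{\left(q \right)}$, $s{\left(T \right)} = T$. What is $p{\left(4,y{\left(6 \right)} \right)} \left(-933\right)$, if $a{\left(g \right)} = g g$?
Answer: $- \frac{39186}{23} \approx -1703.7$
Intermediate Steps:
$a{\left(g \right)} = g^{2}$
$y{\left(q \right)} = q + q^{2}$
$p{\left(N,R \right)} = \frac{2 R}{N + R}$ ($p{\left(N,R \right)} = \frac{R + R}{N + R} = \frac{2 R}{N + R}$)
$p{\left(4,y{\left(6 \right)} \right)} \left(-933\right) = \frac{2 \cdot 6 \left(1 + 6\right)}{4 + 6 \left(1 + 6\right)} \left(-933\right) = \frac{2 \cdot 6 \cdot 7}{4 + 6 \cdot 7} \left(-933\right) = 2 \cdot 42 \frac{1}{4 + 42} \left(-933\right) = 2 \cdot 42 \cdot \frac{1}{46} \left(-933\right) = \frac{42}{23} \left(-933\right) = - \frac{39186}{23}$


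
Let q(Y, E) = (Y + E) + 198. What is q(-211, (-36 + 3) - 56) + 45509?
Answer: 45407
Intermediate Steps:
q(Y, E) = 198 + E + Y (q(Y, E) = (E + Y) + 198 = 198 + E + Y)
q(-211, (-36 + 3) - 56) + 45509 = (198 + ((-36 + 3) - 56) - 211) + 45509 = (198 + (-33 - 56) - 211) + 45509 = (198 - 89 - 211) + 45509 = -102 + 45509 = 45407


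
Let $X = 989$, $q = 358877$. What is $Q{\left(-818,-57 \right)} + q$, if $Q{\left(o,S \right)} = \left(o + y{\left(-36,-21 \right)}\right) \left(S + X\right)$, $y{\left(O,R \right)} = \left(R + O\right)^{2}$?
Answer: $2624569$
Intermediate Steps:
$y{\left(O,R \right)} = \left(O + R\right)^{2}$
$Q{\left(o,S \right)} = \left(989 + S\right) \left(3249 + o\right)$ ($Q{\left(o,S \right)} = \left(o + \left(-36 - 21\right)^{2}\right) \left(S + 989\right) = \left(o + \left(-57\right)^{2}\right) \left(989 + S\right) = \left(o + 3249\right) \left(989 + S\right) = \left(3249 + o\right) \left(989 + S\right) = \left(989 + S\right) \left(3249 + o\right)$)
$Q{\left(-818,-57 \right)} + q = \left(3213261 + 989 \left(-818\right) + 3249 \left(-57\right) - -46626\right) + 358877 = \left(3213261 - 809002 - 185193 + 46626\right) + 358877 = 2265692 + 358877 = 2624569$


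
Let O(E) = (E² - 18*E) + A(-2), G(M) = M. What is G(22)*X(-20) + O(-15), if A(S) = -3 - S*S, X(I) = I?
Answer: 48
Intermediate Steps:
A(S) = -3 - S²
O(E) = -7 + E² - 18*E (O(E) = (E² - 18*E) + (-3 - 1*(-2)²) = (E² - 18*E) + (-3 - 1*4) = (E² - 18*E) + (-3 - 4) = (E² - 18*E) - 7 = -7 + E² - 18*E)
G(22)*X(-20) + O(-15) = 22*(-20) + (-7 + (-15)² - 18*(-15)) = -440 + (-7 + 225 + 270) = -440 + 488 = 48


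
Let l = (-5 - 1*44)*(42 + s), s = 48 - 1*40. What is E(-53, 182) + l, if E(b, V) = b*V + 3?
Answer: -12093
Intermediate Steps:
s = 8 (s = 48 - 40 = 8)
l = -2450 (l = (-5 - 1*44)*(42 + 8) = (-5 - 44)*50 = -49*50 = -2450)
E(b, V) = 3 + V*b (E(b, V) = V*b + 3 = 3 + V*b)
E(-53, 182) + l = (3 + 182*(-53)) - 2450 = (3 - 9646) - 2450 = -9643 - 2450 = -12093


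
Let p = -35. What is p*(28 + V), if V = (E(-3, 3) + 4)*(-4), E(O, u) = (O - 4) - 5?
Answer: -2100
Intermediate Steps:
E(O, u) = -9 + O (E(O, u) = (-4 + O) - 5 = -9 + O)
V = 32 (V = ((-9 - 3) + 4)*(-4) = (-12 + 4)*(-4) = -8*(-4) = 32)
p*(28 + V) = -35*(28 + 32) = -35*60 = -2100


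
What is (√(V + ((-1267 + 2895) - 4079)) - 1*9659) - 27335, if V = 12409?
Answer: -36994 + √9958 ≈ -36894.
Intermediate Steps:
(√(V + ((-1267 + 2895) - 4079)) - 1*9659) - 27335 = (√(12409 + ((-1267 + 2895) - 4079)) - 1*9659) - 27335 = (√(12409 + (1628 - 4079)) - 9659) - 27335 = (√(12409 - 2451) - 9659) - 27335 = (√9958 - 9659) - 27335 = (-9659 + √9958) - 27335 = -36994 + √9958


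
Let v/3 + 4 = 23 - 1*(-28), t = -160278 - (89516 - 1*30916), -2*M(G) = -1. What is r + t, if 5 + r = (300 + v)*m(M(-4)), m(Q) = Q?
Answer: -437325/2 ≈ -2.1866e+5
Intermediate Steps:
M(G) = 1/2 (M(G) = -1/2*(-1) = 1/2)
t = -218878 (t = -160278 - (89516 - 30916) = -160278 - 1*58600 = -160278 - 58600 = -218878)
v = 141 (v = -12 + 3*(23 - 1*(-28)) = -12 + 3*(23 + 28) = -12 + 3*51 = -12 + 153 = 141)
r = 431/2 (r = -5 + (300 + 141)*(1/2) = -5 + 441*(1/2) = -5 + 441/2 = 431/2 ≈ 215.50)
r + t = 431/2 - 218878 = -437325/2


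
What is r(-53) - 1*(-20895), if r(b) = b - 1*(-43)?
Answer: 20885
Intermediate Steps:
r(b) = 43 + b (r(b) = b + 43 = 43 + b)
r(-53) - 1*(-20895) = (43 - 53) - 1*(-20895) = -10 + 20895 = 20885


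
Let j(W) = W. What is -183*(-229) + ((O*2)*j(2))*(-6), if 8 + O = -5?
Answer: 42219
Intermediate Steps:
O = -13 (O = -8 - 5 = -13)
-183*(-229) + ((O*2)*j(2))*(-6) = -183*(-229) + (-13*2*2)*(-6) = 41907 - 26*2*(-6) = 41907 - 52*(-6) = 41907 + 312 = 42219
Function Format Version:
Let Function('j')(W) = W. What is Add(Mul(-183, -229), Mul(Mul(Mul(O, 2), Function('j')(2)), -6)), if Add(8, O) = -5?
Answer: 42219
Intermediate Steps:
O = -13 (O = Add(-8, -5) = -13)
Add(Mul(-183, -229), Mul(Mul(Mul(O, 2), Function('j')(2)), -6)) = Add(Mul(-183, -229), Mul(Mul(Mul(-13, 2), 2), -6)) = Add(41907, Mul(Mul(-26, 2), -6)) = Add(41907, Mul(-52, -6)) = Add(41907, 312) = 42219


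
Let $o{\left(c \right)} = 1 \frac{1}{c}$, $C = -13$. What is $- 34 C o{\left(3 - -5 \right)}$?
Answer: $\frac{221}{4} \approx 55.25$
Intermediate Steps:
$o{\left(c \right)} = \frac{1}{c}$
$- 34 C o{\left(3 - -5 \right)} = \frac{\left(-34\right) \left(-13\right)}{3 - -5} = \frac{442}{3 + 5} = \frac{442}{8} = 442 \cdot \frac{1}{8} = \frac{221}{4}$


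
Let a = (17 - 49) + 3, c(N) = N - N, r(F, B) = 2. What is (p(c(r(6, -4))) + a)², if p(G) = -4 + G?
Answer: 1089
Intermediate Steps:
c(N) = 0
a = -29 (a = -32 + 3 = -29)
(p(c(r(6, -4))) + a)² = ((-4 + 0) - 29)² = (-4 - 29)² = (-33)² = 1089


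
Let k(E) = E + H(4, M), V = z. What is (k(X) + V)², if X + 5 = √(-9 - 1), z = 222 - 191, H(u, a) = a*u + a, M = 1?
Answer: (31 + I*√10)² ≈ 951.0 + 196.06*I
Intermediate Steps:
H(u, a) = a + a*u
z = 31
V = 31
X = -5 + I*√10 (X = -5 + √(-9 - 1) = -5 + √(-10) = -5 + I*√10 ≈ -5.0 + 3.1623*I)
k(E) = 5 + E (k(E) = E + 1*(1 + 4) = E + 1*5 = E + 5 = 5 + E)
(k(X) + V)² = ((5 + (-5 + I*√10)) + 31)² = (I*√10 + 31)² = (31 + I*√10)²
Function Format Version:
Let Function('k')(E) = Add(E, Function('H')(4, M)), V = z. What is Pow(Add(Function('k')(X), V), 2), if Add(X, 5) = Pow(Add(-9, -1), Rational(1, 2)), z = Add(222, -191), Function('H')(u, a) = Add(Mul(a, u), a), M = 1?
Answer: Pow(Add(31, Mul(I, Pow(10, Rational(1, 2)))), 2) ≈ Add(951.00, Mul(196.06, I))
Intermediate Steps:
Function('H')(u, a) = Add(a, Mul(a, u))
z = 31
V = 31
X = Add(-5, Mul(I, Pow(10, Rational(1, 2)))) (X = Add(-5, Pow(Add(-9, -1), Rational(1, 2))) = Add(-5, Pow(-10, Rational(1, 2))) = Add(-5, Mul(I, Pow(10, Rational(1, 2)))) ≈ Add(-5.0000, Mul(3.1623, I)))
Function('k')(E) = Add(5, E) (Function('k')(E) = Add(E, Mul(1, Add(1, 4))) = Add(E, Mul(1, 5)) = Add(E, 5) = Add(5, E))
Pow(Add(Function('k')(X), V), 2) = Pow(Add(Add(5, Add(-5, Mul(I, Pow(10, Rational(1, 2))))), 31), 2) = Pow(Add(Mul(I, Pow(10, Rational(1, 2))), 31), 2) = Pow(Add(31, Mul(I, Pow(10, Rational(1, 2)))), 2)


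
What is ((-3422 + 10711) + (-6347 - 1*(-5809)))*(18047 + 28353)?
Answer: 313246400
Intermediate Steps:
((-3422 + 10711) + (-6347 - 1*(-5809)))*(18047 + 28353) = (7289 + (-6347 + 5809))*46400 = (7289 - 538)*46400 = 6751*46400 = 313246400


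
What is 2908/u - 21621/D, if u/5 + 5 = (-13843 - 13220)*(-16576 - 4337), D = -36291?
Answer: 10197355290033/17116302784645 ≈ 0.59577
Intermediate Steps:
u = 2829842570 (u = -25 + 5*((-13843 - 13220)*(-16576 - 4337)) = -25 + 5*(-27063*(-20913)) = -25 + 5*565968519 = -25 + 2829842595 = 2829842570)
2908/u - 21621/D = 2908/2829842570 - 21621/(-36291) = 2908*(1/2829842570) - 21621*(-1/36291) = 1454/1414921285 + 7207/12097 = 10197355290033/17116302784645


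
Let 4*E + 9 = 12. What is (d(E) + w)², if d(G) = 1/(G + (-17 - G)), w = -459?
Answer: 60902416/289 ≈ 2.1074e+5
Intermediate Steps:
E = ¾ (E = -9/4 + (¼)*12 = -9/4 + 3 = ¾ ≈ 0.75000)
d(G) = -1/17 (d(G) = 1/(-17) = -1/17)
(d(E) + w)² = (-1/17 - 459)² = (-7804/17)² = 60902416/289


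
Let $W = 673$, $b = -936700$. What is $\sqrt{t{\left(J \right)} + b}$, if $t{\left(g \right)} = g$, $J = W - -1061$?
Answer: $i \sqrt{934966} \approx 966.94 i$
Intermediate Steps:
$J = 1734$ ($J = 673 - -1061 = 673 + 1061 = 1734$)
$\sqrt{t{\left(J \right)} + b} = \sqrt{1734 - 936700} = \sqrt{-934966} = i \sqrt{934966}$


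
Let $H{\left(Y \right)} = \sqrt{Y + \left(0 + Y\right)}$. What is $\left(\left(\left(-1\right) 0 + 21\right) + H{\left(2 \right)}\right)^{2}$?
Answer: $529$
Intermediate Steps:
$H{\left(Y \right)} = \sqrt{2} \sqrt{Y}$ ($H{\left(Y \right)} = \sqrt{Y + Y} = \sqrt{2 Y} = \sqrt{2} \sqrt{Y}$)
$\left(\left(\left(-1\right) 0 + 21\right) + H{\left(2 \right)}\right)^{2} = \left(\left(\left(-1\right) 0 + 21\right) + \sqrt{2} \sqrt{2}\right)^{2} = \left(\left(0 + 21\right) + 2\right)^{2} = \left(21 + 2\right)^{2} = 23^{2} = 529$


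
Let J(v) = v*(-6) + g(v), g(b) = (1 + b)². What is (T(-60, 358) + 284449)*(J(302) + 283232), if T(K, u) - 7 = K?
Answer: 106144834684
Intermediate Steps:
T(K, u) = 7 + K
J(v) = (1 + v)² - 6*v (J(v) = v*(-6) + (1 + v)² = -6*v + (1 + v)² = (1 + v)² - 6*v)
(T(-60, 358) + 284449)*(J(302) + 283232) = ((7 - 60) + 284449)*(((1 + 302)² - 6*302) + 283232) = (-53 + 284449)*((303² - 1812) + 283232) = 284396*((91809 - 1812) + 283232) = 284396*(89997 + 283232) = 284396*373229 = 106144834684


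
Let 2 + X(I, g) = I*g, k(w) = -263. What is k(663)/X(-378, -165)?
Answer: -263/62368 ≈ -0.0042169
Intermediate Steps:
X(I, g) = -2 + I*g
k(663)/X(-378, -165) = -263/(-2 - 378*(-165)) = -263/(-2 + 62370) = -263/62368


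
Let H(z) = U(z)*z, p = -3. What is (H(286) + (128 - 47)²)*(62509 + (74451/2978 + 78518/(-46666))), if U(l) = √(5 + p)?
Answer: 28508202726780267/69485674 + 621349335456421*√2/34742837 ≈ 4.3557e+8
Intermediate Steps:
U(l) = √2 (U(l) = √(5 - 3) = √2)
H(z) = z*√2 (H(z) = √2*z = z*√2)
(H(286) + (128 - 47)²)*(62509 + (74451/2978 + 78518/(-46666))) = (286*√2 + (128 - 47)²)*(62509 + (74451/2978 + 78518/(-46666))) = (286*√2 + 81²)*(62509 + (74451*(1/2978) + 78518*(-1/46666))) = (286*√2 + 6561)*(62509 + (74451/2978 - 39259/23333)) = (6561 + 286*√2)*(62509 + 1620251881/69485674) = (6561 + 286*√2)*(4345100247947/69485674) = 28508202726780267/69485674 + 621349335456421*√2/34742837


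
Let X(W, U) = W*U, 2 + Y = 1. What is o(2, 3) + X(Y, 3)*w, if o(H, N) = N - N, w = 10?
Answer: -30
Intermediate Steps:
Y = -1 (Y = -2 + 1 = -1)
o(H, N) = 0
X(W, U) = U*W
o(2, 3) + X(Y, 3)*w = 0 + (3*(-1))*10 = 0 - 3*10 = 0 - 30 = -30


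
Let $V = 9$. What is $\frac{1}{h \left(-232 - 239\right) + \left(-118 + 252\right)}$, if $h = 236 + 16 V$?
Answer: $- \frac{1}{178846} \approx -5.5914 \cdot 10^{-6}$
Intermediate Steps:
$h = 380$ ($h = 236 + 16 \cdot 9 = 236 + 144 = 380$)
$\frac{1}{h \left(-232 - 239\right) + \left(-118 + 252\right)} = \frac{1}{380 \left(-232 - 239\right) + \left(-118 + 252\right)} = \frac{1}{380 \left(-471\right) + 134} = \frac{1}{-178980 + 134} = \frac{1}{-178846} = - \frac{1}{178846}$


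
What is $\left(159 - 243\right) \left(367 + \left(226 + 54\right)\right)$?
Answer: $-54348$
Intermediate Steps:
$\left(159 - 243\right) \left(367 + \left(226 + 54\right)\right) = - 84 \left(367 + 280\right) = \left(-84\right) 647 = -54348$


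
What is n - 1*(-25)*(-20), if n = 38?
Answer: -462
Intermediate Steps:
n - 1*(-25)*(-20) = 38 - 1*(-25)*(-20) = 38 + 25*(-20) = 38 - 500 = -462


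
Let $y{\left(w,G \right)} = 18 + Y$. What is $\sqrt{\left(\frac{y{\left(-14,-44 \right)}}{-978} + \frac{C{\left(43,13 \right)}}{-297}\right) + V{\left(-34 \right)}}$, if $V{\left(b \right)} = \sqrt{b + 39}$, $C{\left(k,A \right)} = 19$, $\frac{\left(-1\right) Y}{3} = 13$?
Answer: $\frac{\sqrt{-44269170 + 1041611076 \sqrt{5}}}{32274} \approx 1.4811$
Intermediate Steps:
$Y = -39$ ($Y = \left(-3\right) 13 = -39$)
$y{\left(w,G \right)} = -21$ ($y{\left(w,G \right)} = 18 - 39 = -21$)
$V{\left(b \right)} = \sqrt{39 + b}$
$\sqrt{\left(\frac{y{\left(-14,-44 \right)}}{-978} + \frac{C{\left(43,13 \right)}}{-297}\right) + V{\left(-34 \right)}} = \sqrt{\left(- \frac{21}{-978} + \frac{19}{-297}\right) + \sqrt{39 - 34}} = \sqrt{\left(\left(-21\right) \left(- \frac{1}{978}\right) + 19 \left(- \frac{1}{297}\right)\right) + \sqrt{5}} = \sqrt{\left(\frac{7}{326} - \frac{19}{297}\right) + \sqrt{5}} = \sqrt{- \frac{4115}{96822} + \sqrt{5}}$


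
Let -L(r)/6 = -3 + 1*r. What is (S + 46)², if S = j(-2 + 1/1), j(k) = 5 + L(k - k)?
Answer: 4761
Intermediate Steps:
L(r) = 18 - 6*r (L(r) = -6*(-3 + 1*r) = -6*(-3 + r) = 18 - 6*r)
j(k) = 23 (j(k) = 5 + (18 - 6*(k - k)) = 5 + (18 - 6*0) = 5 + (18 + 0) = 5 + 18 = 23)
S = 23
(S + 46)² = (23 + 46)² = 69² = 4761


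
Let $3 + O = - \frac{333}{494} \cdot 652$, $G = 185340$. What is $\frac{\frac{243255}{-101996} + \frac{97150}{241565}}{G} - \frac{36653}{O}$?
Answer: $\frac{551228253939538329877}{6654895408621844112} \approx 82.83$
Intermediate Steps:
$O = - \frac{109299}{247}$ ($O = -3 + - \frac{333}{494} \cdot 652 = -3 + \left(-333\right) \frac{1}{494} \cdot 652 = -3 - \frac{108558}{247} = - \frac{109299}{247} \approx -442.51$)
$\frac{\frac{243255}{-101996} + \frac{97150}{241565}}{G} - \frac{36653}{O} = \frac{\frac{243255}{-101996} + \frac{97150}{241565}}{185340} - \frac{36653}{- \frac{109299}{247}} = \left(243255 \left(- \frac{1}{101996}\right) + 97150 \cdot \frac{1}{241565}\right) \frac{1}{185340} - - \frac{9053291}{109299} = \left(- \frac{243255}{101996} + \frac{19430}{48313}\right) \frac{1}{185340} + \frac{9053291}{109299} = \left(- \frac{9770596535}{4927732748}\right) \frac{1}{185340} + \frac{9053291}{109299} = - \frac{1954119307}{182661197502864} + \frac{9053291}{109299} = \frac{551228253939538329877}{6654895408621844112}$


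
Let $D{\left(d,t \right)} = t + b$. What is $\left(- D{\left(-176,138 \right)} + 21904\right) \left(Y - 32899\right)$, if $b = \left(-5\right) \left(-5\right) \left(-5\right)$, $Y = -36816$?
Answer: $-1526131065$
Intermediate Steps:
$b = -125$ ($b = 25 \left(-5\right) = -125$)
$D{\left(d,t \right)} = -125 + t$ ($D{\left(d,t \right)} = t - 125 = -125 + t$)
$\left(- D{\left(-176,138 \right)} + 21904\right) \left(Y - 32899\right) = \left(- (-125 + 138) + 21904\right) \left(-36816 - 32899\right) = \left(\left(-1\right) 13 + 21904\right) \left(-69715\right) = \left(-13 + 21904\right) \left(-69715\right) = 21891 \left(-69715\right) = -1526131065$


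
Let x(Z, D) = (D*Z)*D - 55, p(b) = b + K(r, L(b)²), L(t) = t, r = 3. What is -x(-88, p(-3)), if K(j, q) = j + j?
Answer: 847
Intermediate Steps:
K(j, q) = 2*j
p(b) = 6 + b (p(b) = b + 2*3 = b + 6 = 6 + b)
x(Z, D) = -55 + Z*D² (x(Z, D) = Z*D² - 55 = -55 + Z*D²)
-x(-88, p(-3)) = -(-55 - 88*(6 - 3)²) = -(-55 - 88*3²) = -(-55 - 88*9) = -(-55 - 792) = -1*(-847) = 847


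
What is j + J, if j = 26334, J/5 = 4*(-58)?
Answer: 25174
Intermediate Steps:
J = -1160 (J = 5*(4*(-58)) = 5*(-232) = -1160)
j + J = 26334 - 1160 = 25174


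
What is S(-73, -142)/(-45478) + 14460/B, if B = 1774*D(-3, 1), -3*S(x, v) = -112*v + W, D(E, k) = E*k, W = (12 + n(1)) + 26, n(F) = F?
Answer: -314664499/121016958 ≈ -2.6002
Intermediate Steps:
W = 39 (W = (12 + 1) + 26 = 13 + 26 = 39)
S(x, v) = -13 + 112*v/3 (S(x, v) = -(-112*v + 39)/3 = -(39 - 112*v)/3 = -13 + 112*v/3)
B = -5322 (B = 1774*(-3*1) = 1774*(-3) = -5322)
S(-73, -142)/(-45478) + 14460/B = (-13 + (112/3)*(-142))/(-45478) + 14460/(-5322) = (-13 - 15904/3)*(-1/45478) + 14460*(-1/5322) = -15943/3*(-1/45478) - 2410/887 = 15943/136434 - 2410/887 = -314664499/121016958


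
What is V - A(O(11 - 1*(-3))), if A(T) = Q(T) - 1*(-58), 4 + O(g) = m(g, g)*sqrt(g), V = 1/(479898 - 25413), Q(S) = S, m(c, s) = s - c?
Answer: -24542189/454485 ≈ -54.000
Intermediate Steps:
V = 1/454485 ≈ 2.2003e-6
O(g) = -4 (O(g) = -4 + (g - g)*sqrt(g) = -4 + 0*sqrt(g) = -4 + 0 = -4)
A(T) = 58 + T (A(T) = T - 1*(-58) = T + 58 = 58 + T)
V - A(O(11 - 1*(-3))) = 1/454485 - (58 - 4) = 1/454485 - 1*54 = 1/454485 - 54 = -24542189/454485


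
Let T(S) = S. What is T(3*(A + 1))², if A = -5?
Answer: 144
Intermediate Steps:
T(3*(A + 1))² = (3*(-5 + 1))² = (3*(-4))² = (-12)² = 144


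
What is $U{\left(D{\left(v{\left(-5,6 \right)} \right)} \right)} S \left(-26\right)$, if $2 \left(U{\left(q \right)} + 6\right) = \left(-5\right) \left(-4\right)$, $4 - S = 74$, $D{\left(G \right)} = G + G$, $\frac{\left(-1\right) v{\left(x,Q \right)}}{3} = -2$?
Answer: $7280$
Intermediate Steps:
$v{\left(x,Q \right)} = 6$ ($v{\left(x,Q \right)} = \left(-3\right) \left(-2\right) = 6$)
$D{\left(G \right)} = 2 G$
$S = -70$ ($S = 4 - 74 = -70$)
$U{\left(q \right)} = 4$ ($U{\left(q \right)} = -6 + \frac{\left(-5\right) \left(-4\right)}{2} = -6 + \frac{1}{2} \cdot 20 = -6 + 10 = 4$)
$U{\left(D{\left(v{\left(-5,6 \right)} \right)} \right)} S \left(-26\right) = 4 \left(-70\right) \left(-26\right) = \left(-280\right) \left(-26\right) = 7280$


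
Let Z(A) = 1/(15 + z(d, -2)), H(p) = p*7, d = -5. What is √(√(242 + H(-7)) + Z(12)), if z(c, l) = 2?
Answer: √(17 + 289*√193)/17 ≈ 3.7351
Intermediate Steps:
H(p) = 7*p
Z(A) = 1/17 (Z(A) = 1/(15 + 2) = 1/17)
√(√(242 + H(-7)) + Z(12)) = √(√(242 + 7*(-7)) + 1/17) = √(√(242 - 49) + 1/17) = √(√193 + 1/17) = √(1/17 + √193)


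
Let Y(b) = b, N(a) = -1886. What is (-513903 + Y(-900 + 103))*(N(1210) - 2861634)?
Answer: 1473853744000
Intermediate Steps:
(-513903 + Y(-900 + 103))*(N(1210) - 2861634) = (-513903 + (-900 + 103))*(-1886 - 2861634) = (-513903 - 797)*(-2863520) = -514700*(-2863520) = 1473853744000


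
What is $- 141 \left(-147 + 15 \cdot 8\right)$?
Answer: $3807$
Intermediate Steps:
$- 141 \left(-147 + 15 \cdot 8\right) = - 141 \left(-147 + 120\right) = \left(-141\right) \left(-27\right) = 3807$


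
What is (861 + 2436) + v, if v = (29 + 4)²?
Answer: 4386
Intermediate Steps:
v = 1089 (v = 33² = 1089)
(861 + 2436) + v = (861 + 2436) + 1089 = 3297 + 1089 = 4386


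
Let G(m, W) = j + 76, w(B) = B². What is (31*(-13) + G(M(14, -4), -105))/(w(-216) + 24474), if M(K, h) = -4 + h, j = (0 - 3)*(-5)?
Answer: -52/11855 ≈ -0.0043863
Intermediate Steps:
j = 15 (j = -3*(-5) = 15)
G(m, W) = 91 (G(m, W) = 15 + 76 = 91)
(31*(-13) + G(M(14, -4), -105))/(w(-216) + 24474) = (31*(-13) + 91)/((-216)² + 24474) = (-403 + 91)/(46656 + 24474) = -312/71130 = -312*1/71130 = -52/11855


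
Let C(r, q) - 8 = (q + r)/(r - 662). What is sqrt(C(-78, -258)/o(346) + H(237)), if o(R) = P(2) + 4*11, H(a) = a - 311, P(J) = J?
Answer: 2*I*sqrt(631590)/185 ≈ 8.5916*I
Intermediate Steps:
C(r, q) = 8 + (q + r)/(-662 + r) (C(r, q) = 8 + (q + r)/(r - 662) = 8 + (q + r)/(-662 + r))
H(a) = -311 + a
o(R) = 46 (o(R) = 2 + 4*11 = 2 + 44 = 46)
sqrt(C(-78, -258)/o(346) + H(237)) = sqrt(((-5296 - 258 + 9*(-78))/(-662 - 78))/46 + (-311 + 237)) = sqrt(((-5296 - 258 - 702)/(-740))*(1/46) - 74) = sqrt(-1/740*(-6256)*(1/46) - 74) = sqrt((1564/185)*(1/46) - 74) = sqrt(34/185 - 74) = sqrt(-13656/185) = 2*I*sqrt(631590)/185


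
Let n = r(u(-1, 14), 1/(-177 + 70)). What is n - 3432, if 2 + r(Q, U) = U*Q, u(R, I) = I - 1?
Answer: -367451/107 ≈ -3434.1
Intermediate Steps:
u(R, I) = -1 + I
r(Q, U) = -2 + Q*U (r(Q, U) = -2 + U*Q = -2 + Q*U)
n = -227/107 (n = -2 + (-1 + 14)/(-177 + 70) = -2 + 13/(-107) = -2 + 13*(-1/107) = -2 - 13/107 = -227/107 ≈ -2.1215)
n - 3432 = -227/107 - 3432 = -367451/107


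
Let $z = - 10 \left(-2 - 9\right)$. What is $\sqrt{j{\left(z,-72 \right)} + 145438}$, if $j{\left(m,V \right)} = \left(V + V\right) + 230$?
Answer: $2 \sqrt{36381} \approx 381.48$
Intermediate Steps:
$z = 110$ ($z = \left(-10\right) \left(-11\right) = 110$)
$j{\left(m,V \right)} = 230 + 2 V$ ($j{\left(m,V \right)} = 2 V + 230 = 230 + 2 V$)
$\sqrt{j{\left(z,-72 \right)} + 145438} = \sqrt{\left(230 + 2 \left(-72\right)\right) + 145438} = \sqrt{\left(230 - 144\right) + 145438} = \sqrt{86 + 145438} = \sqrt{145524} = 2 \sqrt{36381}$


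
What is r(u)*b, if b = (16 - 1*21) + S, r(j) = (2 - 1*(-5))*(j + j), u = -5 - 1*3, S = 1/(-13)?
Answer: 7392/13 ≈ 568.62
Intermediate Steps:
S = -1/13 ≈ -0.076923
u = -8 (u = -5 - 3 = -8)
r(j) = 14*j (r(j) = (2 + 5)*(2*j) = 7*(2*j) = 14*j)
b = -66/13 (b = (16 - 1*21) - 1/13 = (16 - 21) - 1/13 = -5 - 1/13 = -66/13 ≈ -5.0769)
r(u)*b = (14*(-8))*(-66/13) = -112*(-66/13) = 7392/13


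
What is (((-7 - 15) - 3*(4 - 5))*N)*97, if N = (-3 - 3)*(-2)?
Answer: -22116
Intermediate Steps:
N = 12 (N = -6*(-2) = 12)
(((-7 - 15) - 3*(4 - 5))*N)*97 = (((-7 - 15) - 3*(4 - 5))*12)*97 = ((-22 - 3*(-1))*12)*97 = ((-22 + 3)*12)*97 = -19*12*97 = -228*97 = -22116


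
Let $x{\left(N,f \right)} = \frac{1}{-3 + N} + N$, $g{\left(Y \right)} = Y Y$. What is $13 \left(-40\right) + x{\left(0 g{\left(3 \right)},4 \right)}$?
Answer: $- \frac{1561}{3} \approx -520.33$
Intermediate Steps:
$g{\left(Y \right)} = Y^{2}$
$x{\left(N,f \right)} = N + \frac{1}{-3 + N}$
$13 \left(-40\right) + x{\left(0 g{\left(3 \right)},4 \right)} = 13 \left(-40\right) + \frac{1 + \left(0 \cdot 3^{2}\right)^{2} - 3 \cdot 0 \cdot 3^{2}}{-3 + 0 \cdot 3^{2}} = -520 + \frac{1 + \left(0 \cdot 9\right)^{2} - 3 \cdot 0 \cdot 9}{-3 + 0 \cdot 9} = -520 + \frac{1 + 0^{2} - 0}{-3 + 0} = -520 + \frac{1 + 0 + 0}{-3} = -520 - \frac{1}{3} = - \frac{1561}{3}$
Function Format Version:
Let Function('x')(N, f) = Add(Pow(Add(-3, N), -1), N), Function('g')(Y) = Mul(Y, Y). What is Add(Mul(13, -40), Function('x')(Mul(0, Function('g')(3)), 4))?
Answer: Rational(-1561, 3) ≈ -520.33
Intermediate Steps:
Function('g')(Y) = Pow(Y, 2)
Function('x')(N, f) = Add(N, Pow(Add(-3, N), -1))
Add(Mul(13, -40), Function('x')(Mul(0, Function('g')(3)), 4)) = Add(Mul(13, -40), Mul(Pow(Add(-3, Mul(0, Pow(3, 2))), -1), Add(1, Pow(Mul(0, Pow(3, 2)), 2), Mul(-3, Mul(0, Pow(3, 2)))))) = Add(-520, Mul(Pow(Add(-3, Mul(0, 9)), -1), Add(1, Pow(Mul(0, 9), 2), Mul(-3, Mul(0, 9))))) = Add(-520, Mul(Pow(Add(-3, 0), -1), Add(1, Pow(0, 2), Mul(-3, 0)))) = Add(-520, Mul(Pow(-3, -1), Add(1, 0, 0))) = Add(-520, Mul(Rational(-1, 3), 1)) = Add(-520, Rational(-1, 3)) = Rational(-1561, 3)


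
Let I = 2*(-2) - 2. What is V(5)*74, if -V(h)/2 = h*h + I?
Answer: -2812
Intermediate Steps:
I = -6 (I = -4 - 2 = -6)
V(h) = 12 - 2*h**2 (V(h) = -2*(h*h - 6) = -2*(h**2 - 6) = -2*(-6 + h**2) = 12 - 2*h**2)
V(5)*74 = (12 - 2*5**2)*74 = (12 - 2*25)*74 = (12 - 50)*74 = -38*74 = -2812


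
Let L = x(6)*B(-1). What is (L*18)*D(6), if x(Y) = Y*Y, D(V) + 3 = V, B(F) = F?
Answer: -1944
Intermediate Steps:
D(V) = -3 + V
x(Y) = Y²
L = -36 (L = 6²*(-1) = 36*(-1) = -36)
(L*18)*D(6) = (-36*18)*(-3 + 6) = -648*3 = -1944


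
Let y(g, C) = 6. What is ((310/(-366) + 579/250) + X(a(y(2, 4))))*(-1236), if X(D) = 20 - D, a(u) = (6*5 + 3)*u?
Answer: 1663716358/7625 ≈ 2.1819e+5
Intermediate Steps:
a(u) = 33*u (a(u) = (30 + 3)*u = 33*u)
((310/(-366) + 579/250) + X(a(y(2, 4))))*(-1236) = ((310/(-366) + 579/250) + (20 - 33*6))*(-1236) = ((310*(-1/366) + 579*(1/250)) + (20 - 1*198))*(-1236) = ((-155/183 + 579/250) + (20 - 198))*(-1236) = (67207/45750 - 178)*(-1236) = -8076293/45750*(-1236) = 1663716358/7625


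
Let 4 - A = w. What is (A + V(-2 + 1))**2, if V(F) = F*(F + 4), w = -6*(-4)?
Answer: 529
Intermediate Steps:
w = 24
V(F) = F*(4 + F)
A = -20 (A = 4 - 1*24 = 4 - 24 = -20)
(A + V(-2 + 1))**2 = (-20 + (-2 + 1)*(4 + (-2 + 1)))**2 = (-20 - (4 - 1))**2 = (-20 - 1*3)**2 = (-20 - 3)**2 = (-23)**2 = 529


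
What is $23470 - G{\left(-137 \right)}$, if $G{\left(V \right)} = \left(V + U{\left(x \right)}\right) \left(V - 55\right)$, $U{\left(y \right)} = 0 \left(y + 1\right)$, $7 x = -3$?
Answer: $-2834$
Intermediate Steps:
$x = - \frac{3}{7}$ ($x = \frac{1}{7} \left(-3\right) = - \frac{3}{7} \approx -0.42857$)
$U{\left(y \right)} = 0$ ($U{\left(y \right)} = 0 \left(1 + y\right) = 0$)
$G{\left(V \right)} = V \left(-55 + V\right)$ ($G{\left(V \right)} = \left(V + 0\right) \left(V - 55\right) = V \left(-55 + V\right)$)
$23470 - G{\left(-137 \right)} = 23470 - - 137 \left(-55 - 137\right) = 23470 - \left(-137\right) \left(-192\right) = 23470 - 26304 = -2834$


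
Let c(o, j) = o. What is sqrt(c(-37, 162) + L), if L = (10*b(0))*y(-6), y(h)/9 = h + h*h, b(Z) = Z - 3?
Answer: I*sqrt(8137) ≈ 90.205*I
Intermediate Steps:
b(Z) = -3 + Z
y(h) = 9*h + 9*h**2 (y(h) = 9*(h + h*h) = 9*(h + h**2) = 9*h + 9*h**2)
L = -8100 (L = (10*(-3 + 0))*(9*(-6)*(1 - 6)) = (10*(-3))*(9*(-6)*(-5)) = -30*270 = -8100)
sqrt(c(-37, 162) + L) = sqrt(-37 - 8100) = sqrt(-8137) = I*sqrt(8137)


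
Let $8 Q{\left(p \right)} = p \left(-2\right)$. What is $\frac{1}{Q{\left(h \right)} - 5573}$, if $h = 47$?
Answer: $- \frac{4}{22339} \approx -0.00017906$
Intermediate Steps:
$Q{\left(p \right)} = - \frac{p}{4}$ ($Q{\left(p \right)} = \frac{p \left(-2\right)}{8} = \frac{\left(-2\right) p}{8} = - \frac{p}{4}$)
$\frac{1}{Q{\left(h \right)} - 5573} = \frac{1}{\left(- \frac{1}{4}\right) 47 - 5573} = \frac{1}{- \frac{47}{4} - 5573} = \frac{1}{- \frac{22339}{4}} = - \frac{4}{22339}$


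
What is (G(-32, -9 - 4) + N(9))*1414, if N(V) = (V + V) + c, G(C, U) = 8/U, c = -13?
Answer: 80598/13 ≈ 6199.8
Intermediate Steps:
N(V) = -13 + 2*V (N(V) = (V + V) - 13 = 2*V - 13 = -13 + 2*V)
(G(-32, -9 - 4) + N(9))*1414 = (8/(-9 - 4) + (-13 + 2*9))*1414 = (8/(-13) + (-13 + 18))*1414 = (8*(-1/13) + 5)*1414 = (-8/13 + 5)*1414 = (57/13)*1414 = 80598/13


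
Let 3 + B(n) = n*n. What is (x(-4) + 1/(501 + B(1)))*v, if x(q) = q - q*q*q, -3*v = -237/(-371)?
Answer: -2365339/185129 ≈ -12.777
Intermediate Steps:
v = -79/371 (v = -(-79)/(-371) = -(-79)*(-1)/371 = -1/3*237/371 = -79/371 ≈ -0.21294)
x(q) = q - q**3 (x(q) = q - q**2*q = q - q**3)
B(n) = -3 + n**2 (B(n) = -3 + n*n = -3 + n**2)
(x(-4) + 1/(501 + B(1)))*v = ((-4 - 1*(-4)**3) + 1/(501 + (-3 + 1**2)))*(-79/371) = ((-4 - 1*(-64)) + 1/(501 + (-3 + 1)))*(-79/371) = ((-4 + 64) + 1/(501 - 2))*(-79/371) = (60 + 1/499)*(-79/371) = (29941/499)*(-79/371) = -2365339/185129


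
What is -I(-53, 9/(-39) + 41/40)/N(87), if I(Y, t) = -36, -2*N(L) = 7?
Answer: -72/7 ≈ -10.286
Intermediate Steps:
N(L) = -7/2 (N(L) = -½*7 = -7/2)
-I(-53, 9/(-39) + 41/40)/N(87) = -(-36)/(-7/2) = -(-36)*(-2)/7 = -1*72/7 = -72/7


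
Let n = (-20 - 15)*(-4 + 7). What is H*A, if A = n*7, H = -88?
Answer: 64680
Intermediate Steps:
n = -105 (n = -35*3 = -105)
A = -735 (A = -105*7 = -735)
H*A = -88*(-735) = 64680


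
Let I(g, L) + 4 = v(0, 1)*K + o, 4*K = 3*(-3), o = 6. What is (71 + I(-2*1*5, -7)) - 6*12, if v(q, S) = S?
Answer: -5/4 ≈ -1.2500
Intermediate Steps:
K = -9/4 (K = (3*(-3))/4 = (¼)*(-9) = -9/4 ≈ -2.2500)
I(g, L) = -¼ (I(g, L) = -4 + (1*(-9/4) + 6) = -4 + (-9/4 + 6) = -4 + 15/4 = -¼)
(71 + I(-2*1*5, -7)) - 6*12 = (71 - ¼) - 6*12 = 283/4 - 72 = -5/4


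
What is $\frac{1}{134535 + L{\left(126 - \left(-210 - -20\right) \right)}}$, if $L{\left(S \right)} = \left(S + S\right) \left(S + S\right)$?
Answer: $\frac{1}{533959} \approx 1.8728 \cdot 10^{-6}$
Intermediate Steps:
$L{\left(S \right)} = 4 S^{2}$ ($L{\left(S \right)} = 2 S 2 S = 4 S^{2}$)
$\frac{1}{134535 + L{\left(126 - \left(-210 - -20\right) \right)}} = \frac{1}{134535 + 4 \left(126 - \left(-210 - -20\right)\right)^{2}} = \frac{1}{134535 + 4 \left(126 - \left(-210 + 20\right)\right)^{2}} = \frac{1}{134535 + 4 \left(126 - -190\right)^{2}} = \frac{1}{134535 + 4 \left(126 + 190\right)^{2}} = \frac{1}{134535 + 4 \cdot 316^{2}} = \frac{1}{134535 + 4 \cdot 99856} = \frac{1}{134535 + 399424} = \frac{1}{533959}$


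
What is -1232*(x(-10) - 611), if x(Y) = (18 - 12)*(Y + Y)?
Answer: 900592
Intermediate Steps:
x(Y) = 12*Y (x(Y) = 6*(2*Y) = 12*Y)
-1232*(x(-10) - 611) = -1232*(12*(-10) - 611) = -1232*(-120 - 611) = -1232*(-731) = 900592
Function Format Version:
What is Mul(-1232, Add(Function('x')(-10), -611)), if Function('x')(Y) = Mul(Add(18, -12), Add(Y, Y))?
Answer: 900592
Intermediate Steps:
Function('x')(Y) = Mul(12, Y) (Function('x')(Y) = Mul(6, Mul(2, Y)) = Mul(12, Y))
Mul(-1232, Add(Function('x')(-10), -611)) = Mul(-1232, Add(Mul(12, -10), -611)) = Mul(-1232, Add(-120, -611)) = Mul(-1232, -731) = 900592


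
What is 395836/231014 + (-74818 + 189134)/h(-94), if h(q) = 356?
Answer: 474098465/1468589 ≈ 322.83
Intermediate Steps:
395836/231014 + (-74818 + 189134)/h(-94) = 395836/231014 + (-74818 + 189134)/356 = 395836*(1/231014) + 114316*(1/356) = 28274/16501 + 28579/89 = 474098465/1468589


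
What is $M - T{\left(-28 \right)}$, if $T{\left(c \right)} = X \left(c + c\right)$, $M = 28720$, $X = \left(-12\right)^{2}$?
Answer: $36784$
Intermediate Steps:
$X = 144$
$T{\left(c \right)} = 288 c$ ($T{\left(c \right)} = 144 \left(c + c\right) = 144 \cdot 2 c = 288 c$)
$M - T{\left(-28 \right)} = 28720 - 288 \left(-28\right) = 28720 - -8064 = 28720 + 8064 = 36784$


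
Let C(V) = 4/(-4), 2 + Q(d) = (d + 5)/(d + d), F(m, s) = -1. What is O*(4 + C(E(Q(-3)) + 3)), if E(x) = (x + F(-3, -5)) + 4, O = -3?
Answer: -9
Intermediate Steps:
Q(d) = -2 + (5 + d)/(2*d) (Q(d) = -2 + (d + 5)/(d + d) = -2 + (5 + d)/((2*d)) = -2 + (5 + d)*(1/(2*d)) = -2 + (5 + d)/(2*d))
E(x) = 3 + x (E(x) = (x - 1) + 4 = (-1 + x) + 4 = 3 + x)
C(V) = -1 (C(V) = 4*(-¼) = -1)
O*(4 + C(E(Q(-3)) + 3)) = -3*(4 - 1) = -3*3 = -9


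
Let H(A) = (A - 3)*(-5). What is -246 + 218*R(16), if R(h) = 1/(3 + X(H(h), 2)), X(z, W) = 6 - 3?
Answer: -629/3 ≈ -209.67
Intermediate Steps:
H(A) = 15 - 5*A (H(A) = (-3 + A)*(-5) = 15 - 5*A)
X(z, W) = 3
R(h) = ⅙ (R(h) = 1/(3 + 3) = 1/6 = ⅙)
-246 + 218*R(16) = -246 + 218*(⅙) = -246 + 109/3 = -629/3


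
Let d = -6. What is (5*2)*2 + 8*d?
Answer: -28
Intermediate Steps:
(5*2)*2 + 8*d = (5*2)*2 + 8*(-6) = 10*2 - 48 = 20 - 48 = -28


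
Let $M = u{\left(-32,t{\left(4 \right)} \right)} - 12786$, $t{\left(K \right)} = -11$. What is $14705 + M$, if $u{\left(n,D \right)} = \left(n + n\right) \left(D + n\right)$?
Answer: $4671$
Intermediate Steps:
$u{\left(n,D \right)} = 2 n \left(D + n\right)$
$M = -10034$ ($M = 2 \left(-32\right) \left(-11 - 32\right) - 12786 = 2 \left(-32\right) \left(-43\right) - 12786 = 2752 - 12786 = -10034$)
$14705 + M = 14705 - 10034 = 4671$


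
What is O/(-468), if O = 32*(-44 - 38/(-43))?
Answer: 1648/559 ≈ 2.9481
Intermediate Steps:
O = -59328/43 (O = 32*(-44 - 38*(-1/43)) = 32*(-44 + 38/43) = 32*(-1854/43) = -59328/43 ≈ -1379.7)
O/(-468) = -59328/43/(-468) = -59328/43*(-1/468) = 1648/559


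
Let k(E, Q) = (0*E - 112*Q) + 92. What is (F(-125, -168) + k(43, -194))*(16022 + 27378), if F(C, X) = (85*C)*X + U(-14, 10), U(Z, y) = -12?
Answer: 78415467200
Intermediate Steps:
F(C, X) = -12 + 85*C*X (F(C, X) = (85*C)*X - 12 = 85*C*X - 12 = -12 + 85*C*X)
k(E, Q) = 92 - 112*Q (k(E, Q) = (0 - 112*Q) + 92 = -112*Q + 92 = 92 - 112*Q)
(F(-125, -168) + k(43, -194))*(16022 + 27378) = ((-12 + 85*(-125)*(-168)) + (92 - 112*(-194)))*(16022 + 27378) = ((-12 + 1785000) + (92 + 21728))*43400 = (1784988 + 21820)*43400 = 1806808*43400 = 78415467200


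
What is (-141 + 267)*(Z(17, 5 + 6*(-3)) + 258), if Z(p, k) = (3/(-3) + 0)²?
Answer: 32634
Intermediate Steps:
Z(p, k) = 1 (Z(p, k) = (3*(-⅓) + 0)² = (-1 + 0)² = (-1)² = 1)
(-141 + 267)*(Z(17, 5 + 6*(-3)) + 258) = (-141 + 267)*(1 + 258) = 126*259 = 32634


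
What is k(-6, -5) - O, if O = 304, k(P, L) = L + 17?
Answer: -292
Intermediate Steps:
k(P, L) = 17 + L
k(-6, -5) - O = (17 - 5) - 1*304 = 12 - 304 = -292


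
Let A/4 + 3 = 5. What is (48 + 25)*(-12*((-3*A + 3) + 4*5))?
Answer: 876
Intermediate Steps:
A = 8 (A = -12 + 4*5 = -12 + 20 = 8)
(48 + 25)*(-12*((-3*A + 3) + 4*5)) = (48 + 25)*(-12*((-3*8 + 3) + 4*5)) = 73*(-12*((-24 + 3) + 20)) = 73*(-12*(-21 + 20)) = 73*(-12*(-1)) = 73*12 = 876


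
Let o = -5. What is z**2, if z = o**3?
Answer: 15625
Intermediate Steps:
z = -125 (z = (-5)**3 = -125)
z**2 = (-125)**2 = 15625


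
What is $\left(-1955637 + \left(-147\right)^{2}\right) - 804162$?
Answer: $-2738190$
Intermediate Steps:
$\left(-1955637 + \left(-147\right)^{2}\right) - 804162 = \left(-1955637 + 21609\right) - 804162 = -1934028 - 804162 = -2738190$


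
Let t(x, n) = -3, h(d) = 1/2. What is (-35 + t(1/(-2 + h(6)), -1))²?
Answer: 1444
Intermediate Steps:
h(d) = ½
(-35 + t(1/(-2 + h(6)), -1))² = (-35 - 3)² = (-38)² = 1444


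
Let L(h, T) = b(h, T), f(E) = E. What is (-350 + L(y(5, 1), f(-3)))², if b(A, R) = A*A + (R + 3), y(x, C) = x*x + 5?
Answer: 302500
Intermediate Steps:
y(x, C) = 5 + x² (y(x, C) = x² + 5 = 5 + x²)
b(A, R) = 3 + R + A² (b(A, R) = A² + (3 + R) = 3 + R + A²)
L(h, T) = 3 + T + h²
(-350 + L(y(5, 1), f(-3)))² = (-350 + (3 - 3 + (5 + 5²)²))² = (-350 + (3 - 3 + (5 + 25)²))² = (-350 + (3 - 3 + 30²))² = (-350 + (3 - 3 + 900))² = (-350 + 900)² = 550² = 302500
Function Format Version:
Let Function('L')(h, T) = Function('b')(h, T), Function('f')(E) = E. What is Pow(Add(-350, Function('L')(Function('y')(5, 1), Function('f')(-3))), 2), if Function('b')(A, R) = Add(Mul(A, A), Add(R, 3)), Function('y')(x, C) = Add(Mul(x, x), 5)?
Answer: 302500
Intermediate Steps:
Function('y')(x, C) = Add(5, Pow(x, 2)) (Function('y')(x, C) = Add(Pow(x, 2), 5) = Add(5, Pow(x, 2)))
Function('b')(A, R) = Add(3, R, Pow(A, 2)) (Function('b')(A, R) = Add(Pow(A, 2), Add(3, R)) = Add(3, R, Pow(A, 2)))
Function('L')(h, T) = Add(3, T, Pow(h, 2))
Pow(Add(-350, Function('L')(Function('y')(5, 1), Function('f')(-3))), 2) = Pow(Add(-350, Add(3, -3, Pow(Add(5, Pow(5, 2)), 2))), 2) = Pow(Add(-350, Add(3, -3, Pow(Add(5, 25), 2))), 2) = Pow(Add(-350, Add(3, -3, Pow(30, 2))), 2) = Pow(Add(-350, Add(3, -3, 900)), 2) = Pow(Add(-350, 900), 2) = Pow(550, 2) = 302500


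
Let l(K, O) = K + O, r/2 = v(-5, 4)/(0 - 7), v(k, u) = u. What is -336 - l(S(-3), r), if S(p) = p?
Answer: -2323/7 ≈ -331.86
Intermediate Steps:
r = -8/7 (r = 2*(4/(0 - 7)) = 2*(4/(-7)) = 2*(4*(-1/7)) = 2*(-4/7) = -8/7 ≈ -1.1429)
-336 - l(S(-3), r) = -336 - (-3 - 8/7) = -336 - 1*(-29/7) = -336 + 29/7 = -2323/7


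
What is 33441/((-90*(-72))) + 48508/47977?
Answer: 639576899/103630320 ≈ 6.1717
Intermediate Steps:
33441/((-90*(-72))) + 48508/47977 = 33441/6480 + 48508*(1/47977) = 33441*(1/6480) + 48508/47977 = 11147/2160 + 48508/47977 = 639576899/103630320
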